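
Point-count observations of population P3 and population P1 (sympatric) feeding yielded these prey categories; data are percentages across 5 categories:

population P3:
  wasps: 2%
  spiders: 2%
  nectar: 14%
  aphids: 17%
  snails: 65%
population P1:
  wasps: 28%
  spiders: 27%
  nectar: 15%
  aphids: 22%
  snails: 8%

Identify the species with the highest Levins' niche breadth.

population P1

Convert percentages to proportions (divide by 100).
Σp_P3ᵢ² = 0.02² + 0.02² + 0.14² + 0.17² + 0.65² = 0.0004 + 0.0004 + 0.0196 + 0.0289 + 0.4225 = 0.4718
B_P3 = 1 / 0.4718 = 2.1195
Σp_P1ᵢ² = 0.28² + 0.27² + 0.15² + 0.22² + 0.08² = 0.0784 + 0.0729 + 0.0225 + 0.0484 + 0.0064 = 0.2286
B_P1 = 1 / 0.2286 = 4.3745
Highest B → broadest niche (most generalist): population P1 (B = 4.37).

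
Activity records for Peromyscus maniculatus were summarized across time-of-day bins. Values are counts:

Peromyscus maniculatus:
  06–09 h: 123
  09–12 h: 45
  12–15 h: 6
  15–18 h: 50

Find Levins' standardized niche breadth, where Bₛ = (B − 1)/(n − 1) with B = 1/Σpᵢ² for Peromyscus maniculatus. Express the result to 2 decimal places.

Proportions for Peromyscus maniculatus (n=224): 123/224=0.5491, 45/224=0.2009, 6/224=0.0268, 50/224=0.2232
Σpᵢ² = 0.5491² + 0.2009² + 0.0268² + 0.2232² = 0.301511 + 0.040361 + 0.000718 + 0.049818 = 0.392408
B = 1 / 0.392408 = 2.5484
Bₛ = (B − 1)/(n − 1) = (2.5484 − 1)/(4 − 1) = 1.5484/3 = 0.5161

0.52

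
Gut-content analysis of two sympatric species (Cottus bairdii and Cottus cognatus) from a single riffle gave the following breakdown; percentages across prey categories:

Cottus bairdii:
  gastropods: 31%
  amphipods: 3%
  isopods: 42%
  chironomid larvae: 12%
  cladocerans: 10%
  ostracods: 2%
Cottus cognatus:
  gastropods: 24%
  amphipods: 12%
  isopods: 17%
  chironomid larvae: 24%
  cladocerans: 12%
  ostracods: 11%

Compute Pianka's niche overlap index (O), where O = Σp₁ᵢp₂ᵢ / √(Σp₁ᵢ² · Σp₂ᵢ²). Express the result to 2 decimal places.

Convert percentages to proportions (divide by 100).
Σ p₁ᵢp₂ᵢ = 0.0744 + 0.0036 + 0.0714 + 0.0288 + 0.0120 + 0.0022 = 0.1924
Σp_1ᵢ² = 0.31² + 0.03² + 0.42² + 0.12² + 0.10² + 0.02² = 0.0961 + 0.0009 + 0.1764 + 0.0144 + 0.0100 + 0.0004 = 0.2982
Σp_2ᵢ² = 0.24² + 0.12² + 0.17² + 0.24² + 0.12² + 0.11² = 0.0576 + 0.0144 + 0.0289 + 0.0576 + 0.0144 + 0.0121 = 0.1850
O = 0.1924 / √(0.2982 × 0.1850) = 0.1924 / 0.23488 = 0.8191

0.82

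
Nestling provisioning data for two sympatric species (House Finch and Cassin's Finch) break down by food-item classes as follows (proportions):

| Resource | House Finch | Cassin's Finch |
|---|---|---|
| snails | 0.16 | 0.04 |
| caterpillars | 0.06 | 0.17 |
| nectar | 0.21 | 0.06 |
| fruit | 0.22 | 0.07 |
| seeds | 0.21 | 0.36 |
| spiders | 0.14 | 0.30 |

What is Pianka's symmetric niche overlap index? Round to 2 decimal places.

0.74

Σ p₁ᵢp₂ᵢ = 0.0064 + 0.0102 + 0.0126 + 0.0154 + 0.0756 + 0.0420 = 0.1622
Σp_1ᵢ² = 0.16² + 0.06² + 0.21² + 0.22² + 0.21² + 0.14² = 0.0256 + 0.0036 + 0.0441 + 0.0484 + 0.0441 + 0.0196 = 0.1854
Σp_2ᵢ² = 0.04² + 0.17² + 0.06² + 0.07² + 0.36² + 0.30² = 0.0016 + 0.0289 + 0.0036 + 0.0049 + 0.1296 + 0.0900 = 0.2586
O = 0.1622 / √(0.1854 × 0.2586) = 0.1622 / 0.21896 = 0.7408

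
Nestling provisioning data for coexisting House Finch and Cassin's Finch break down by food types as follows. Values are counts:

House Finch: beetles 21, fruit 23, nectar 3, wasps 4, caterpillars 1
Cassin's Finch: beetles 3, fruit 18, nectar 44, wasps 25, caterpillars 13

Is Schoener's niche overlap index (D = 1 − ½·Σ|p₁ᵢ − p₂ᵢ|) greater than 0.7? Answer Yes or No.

No

Proportions for House Finch (n=52): 21/52=0.4038, 23/52=0.4423, 3/52=0.0577, 4/52=0.0769, 1/52=0.0192
Proportions for Cassin's Finch (n=103): 3/103=0.0291, 18/103=0.1748, 44/103=0.4272, 25/103=0.2427, 13/103=0.1262
Σ|p₁ᵢ − p₂ᵢ| = 0.3747 + 0.2675 + 0.3695 + 0.1658 + 0.1070 = 1.2845
D = 1 − ½ × 1.2845 = 1 − 0.64225 = 0.35775
D = 0.35775 < 0.7 → No.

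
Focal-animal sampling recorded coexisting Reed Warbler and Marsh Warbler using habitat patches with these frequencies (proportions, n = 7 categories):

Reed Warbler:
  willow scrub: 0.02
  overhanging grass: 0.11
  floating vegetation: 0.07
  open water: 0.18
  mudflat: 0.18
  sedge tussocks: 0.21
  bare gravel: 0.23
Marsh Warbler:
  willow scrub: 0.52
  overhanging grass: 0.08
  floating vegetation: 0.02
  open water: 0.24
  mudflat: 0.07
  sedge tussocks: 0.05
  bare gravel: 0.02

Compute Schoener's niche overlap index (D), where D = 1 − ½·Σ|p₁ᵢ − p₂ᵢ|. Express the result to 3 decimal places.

Σ|p₁ᵢ − p₂ᵢ| = 0.50 + 0.03 + 0.05 + 0.06 + 0.11 + 0.16 + 0.21 = 1.12
D = 1 − ½ × 1.12 = 1 − 0.560 = 0.44000

0.440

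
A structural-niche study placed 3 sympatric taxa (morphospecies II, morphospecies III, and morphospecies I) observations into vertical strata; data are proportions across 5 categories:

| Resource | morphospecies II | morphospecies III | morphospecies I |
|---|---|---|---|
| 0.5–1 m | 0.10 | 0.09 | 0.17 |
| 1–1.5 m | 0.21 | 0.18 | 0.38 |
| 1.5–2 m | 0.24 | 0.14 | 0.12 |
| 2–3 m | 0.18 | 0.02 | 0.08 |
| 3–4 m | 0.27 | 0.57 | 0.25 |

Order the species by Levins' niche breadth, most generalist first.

morphospecies II > morphospecies I > morphospecies III

Σp_IIᵢ² = 0.10² + 0.21² + 0.24² + 0.18² + 0.27² = 0.0100 + 0.0441 + 0.0576 + 0.0324 + 0.0729 = 0.2170
B_II = 1 / 0.2170 = 4.6083
Σp_IIIᵢ² = 0.09² + 0.18² + 0.14² + 0.02² + 0.57² = 0.0081 + 0.0324 + 0.0196 + 0.0004 + 0.3249 = 0.3854
B_III = 1 / 0.3854 = 2.5947
Σp_Iᵢ² = 0.17² + 0.38² + 0.12² + 0.08² + 0.25² = 0.0289 + 0.1444 + 0.0144 + 0.0064 + 0.0625 = 0.2566
B_I = 1 / 0.2566 = 3.8971
Ranking by B (broadest → narrowest): morphospecies II (4.61) > morphospecies I (3.90) > morphospecies III (2.59)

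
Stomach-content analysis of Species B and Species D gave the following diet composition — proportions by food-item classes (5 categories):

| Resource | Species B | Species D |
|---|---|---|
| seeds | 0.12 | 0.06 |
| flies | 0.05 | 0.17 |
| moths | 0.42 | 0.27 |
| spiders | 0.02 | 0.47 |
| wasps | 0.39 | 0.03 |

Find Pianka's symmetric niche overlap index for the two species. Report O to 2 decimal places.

0.45

Σ p₁ᵢp₂ᵢ = 0.0072 + 0.0085 + 0.1134 + 0.0094 + 0.0117 = 0.1502
Σp_1ᵢ² = 0.12² + 0.05² + 0.42² + 0.02² + 0.39² = 0.0144 + 0.0025 + 0.1764 + 0.0004 + 0.1521 = 0.3458
Σp_2ᵢ² = 0.06² + 0.17² + 0.27² + 0.47² + 0.03² = 0.0036 + 0.0289 + 0.0729 + 0.2209 + 0.0009 = 0.3272
O = 0.1502 / √(0.3458 × 0.3272) = 0.1502 / 0.33637 = 0.4465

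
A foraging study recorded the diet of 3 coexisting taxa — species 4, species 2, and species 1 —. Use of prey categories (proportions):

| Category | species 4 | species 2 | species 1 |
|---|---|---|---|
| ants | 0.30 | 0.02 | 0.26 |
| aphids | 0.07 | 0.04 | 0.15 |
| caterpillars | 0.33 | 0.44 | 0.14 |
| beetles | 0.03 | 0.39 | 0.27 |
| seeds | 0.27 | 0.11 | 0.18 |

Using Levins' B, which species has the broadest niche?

species 1

Σp_4ᵢ² = 0.30² + 0.07² + 0.33² + 0.03² + 0.27² = 0.0900 + 0.0049 + 0.1089 + 0.0009 + 0.0729 = 0.2776
B_4 = 1 / 0.2776 = 3.6023
Σp_2ᵢ² = 0.02² + 0.04² + 0.44² + 0.39² + 0.11² = 0.0004 + 0.0016 + 0.1936 + 0.1521 + 0.0121 = 0.3598
B_2 = 1 / 0.3598 = 2.7793
Σp_1ᵢ² = 0.26² + 0.15² + 0.14² + 0.27² + 0.18² = 0.0676 + 0.0225 + 0.0196 + 0.0729 + 0.0324 = 0.2150
B_1 = 1 / 0.2150 = 4.6512
Highest B → broadest niche (most generalist): species 1 (B = 4.65).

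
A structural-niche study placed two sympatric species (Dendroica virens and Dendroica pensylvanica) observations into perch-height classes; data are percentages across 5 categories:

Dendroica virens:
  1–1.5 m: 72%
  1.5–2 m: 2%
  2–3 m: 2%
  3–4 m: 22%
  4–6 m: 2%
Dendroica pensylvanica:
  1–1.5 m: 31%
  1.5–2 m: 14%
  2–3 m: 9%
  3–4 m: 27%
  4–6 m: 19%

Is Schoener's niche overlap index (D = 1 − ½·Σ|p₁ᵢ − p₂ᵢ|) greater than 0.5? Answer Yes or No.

Convert percentages to proportions (divide by 100).
Σ|p₁ᵢ − p₂ᵢ| = 0.41 + 0.12 + 0.07 + 0.05 + 0.17 = 0.82
D = 1 − ½ × 0.82 = 1 − 0.410 = 0.5900
D = 0.5900 > 0.5 → Yes.

Yes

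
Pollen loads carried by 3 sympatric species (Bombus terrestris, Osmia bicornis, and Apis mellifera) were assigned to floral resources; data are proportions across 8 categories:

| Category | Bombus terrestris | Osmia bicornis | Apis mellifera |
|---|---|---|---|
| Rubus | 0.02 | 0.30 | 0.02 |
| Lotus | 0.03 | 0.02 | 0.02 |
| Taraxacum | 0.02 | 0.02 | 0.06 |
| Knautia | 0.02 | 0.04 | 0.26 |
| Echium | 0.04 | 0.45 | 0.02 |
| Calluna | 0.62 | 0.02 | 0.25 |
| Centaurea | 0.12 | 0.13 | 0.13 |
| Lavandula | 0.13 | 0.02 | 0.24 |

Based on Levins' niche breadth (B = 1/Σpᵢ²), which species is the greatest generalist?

Σp_terrᵢ² = 0.02² + 0.03² + 0.02² + 0.02² + 0.04² + 0.62² + 0.12² + 0.13² = 0.0004 + 0.0009 + 0.0004 + 0.0004 + 0.0016 + 0.3844 + 0.0144 + 0.0169 = 0.4194
B_terr = 1 / 0.4194 = 2.3844
Σp_bicoᵢ² = 0.30² + 0.02² + 0.02² + 0.04² + 0.45² + 0.02² + 0.13² + 0.02² = 0.0900 + 0.0004 + 0.0004 + 0.0016 + 0.2025 + 0.0004 + 0.0169 + 0.0004 = 0.3126
B_bico = 1 / 0.3126 = 3.1990
Σp_mellᵢ² = 0.02² + 0.02² + 0.06² + 0.26² + 0.02² + 0.25² + 0.13² + 0.24² = 0.0004 + 0.0004 + 0.0036 + 0.0676 + 0.0004 + 0.0625 + 0.0169 + 0.0576 = 0.2094
B_mell = 1 / 0.2094 = 4.7755
Highest B → broadest niche (most generalist): Apis mellifera (B = 4.78).

Apis mellifera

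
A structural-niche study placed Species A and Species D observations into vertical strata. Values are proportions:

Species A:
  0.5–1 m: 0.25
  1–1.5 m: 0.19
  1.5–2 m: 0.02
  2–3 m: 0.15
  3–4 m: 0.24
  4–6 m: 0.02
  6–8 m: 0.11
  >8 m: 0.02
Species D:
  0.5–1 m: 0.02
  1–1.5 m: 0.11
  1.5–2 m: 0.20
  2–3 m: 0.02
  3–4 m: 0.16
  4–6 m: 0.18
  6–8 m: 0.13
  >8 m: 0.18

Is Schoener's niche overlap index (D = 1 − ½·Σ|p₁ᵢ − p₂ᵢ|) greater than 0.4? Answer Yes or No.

Yes

Σ|p₁ᵢ − p₂ᵢ| = 0.23 + 0.08 + 0.18 + 0.13 + 0.08 + 0.16 + 0.02 + 0.16 = 1.04
D = 1 − ½ × 1.04 = 1 − 0.520 = 0.4800
D = 0.4800 > 0.4 → Yes.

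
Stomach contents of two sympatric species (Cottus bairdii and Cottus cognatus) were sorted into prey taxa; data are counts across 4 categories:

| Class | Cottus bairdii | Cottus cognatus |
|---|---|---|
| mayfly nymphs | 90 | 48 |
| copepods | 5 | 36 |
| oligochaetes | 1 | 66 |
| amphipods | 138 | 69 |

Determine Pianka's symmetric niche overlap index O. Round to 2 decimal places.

0.76

Proportions for Cottus bairdii (n=234): 90/234=0.3846, 5/234=0.0214, 1/234=0.0043, 138/234=0.5897
Proportions for Cottus cognatus (n=219): 48/219=0.2192, 36/219=0.1644, 66/219=0.3014, 69/219=0.3151
Σ p₁ᵢp₂ᵢ = 0.084304 + 0.003518 + 0.001296 + 0.185814 = 0.274932
Σp_1ᵢ² = 0.3846² + 0.0214² + 0.0043² + 0.5897² = 0.147917 + 0.000458 + 0.000018 + 0.347746 = 0.496139
Σp_2ᵢ² = 0.2192² + 0.1644² + 0.3014² + 0.3151² = 0.048049 + 0.027027 + 0.090842 + 0.099288 = 0.265206
O = 0.274932 / √(0.496139 × 0.265206) = 0.274932 / 0.3627383 = 0.7579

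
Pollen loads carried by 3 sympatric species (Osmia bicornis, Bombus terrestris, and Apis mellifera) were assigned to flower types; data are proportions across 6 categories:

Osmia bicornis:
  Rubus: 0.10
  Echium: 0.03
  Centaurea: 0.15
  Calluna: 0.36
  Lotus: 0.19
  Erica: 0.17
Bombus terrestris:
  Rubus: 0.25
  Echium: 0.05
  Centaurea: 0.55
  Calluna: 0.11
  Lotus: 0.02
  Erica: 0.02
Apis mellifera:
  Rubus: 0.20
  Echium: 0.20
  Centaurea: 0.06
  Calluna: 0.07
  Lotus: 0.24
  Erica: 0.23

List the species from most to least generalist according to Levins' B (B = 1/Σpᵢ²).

Σp_bicoᵢ² = 0.10² + 0.03² + 0.15² + 0.36² + 0.19² + 0.17² = 0.0100 + 0.0009 + 0.0225 + 0.1296 + 0.0361 + 0.0289 = 0.2280
B_bico = 1 / 0.2280 = 4.3860
Σp_terrᵢ² = 0.25² + 0.05² + 0.55² + 0.11² + 0.02² + 0.02² = 0.0625 + 0.0025 + 0.3025 + 0.0121 + 0.0004 + 0.0004 = 0.3804
B_terr = 1 / 0.3804 = 2.6288
Σp_mellᵢ² = 0.20² + 0.20² + 0.06² + 0.07² + 0.24² + 0.23² = 0.0400 + 0.0400 + 0.0036 + 0.0049 + 0.0576 + 0.0529 = 0.1990
B_mell = 1 / 0.1990 = 5.0251
Ranking by B (broadest → narrowest): Apis mellifera (5.03) > Osmia bicornis (4.39) > Bombus terrestris (2.63)

Apis mellifera > Osmia bicornis > Bombus terrestris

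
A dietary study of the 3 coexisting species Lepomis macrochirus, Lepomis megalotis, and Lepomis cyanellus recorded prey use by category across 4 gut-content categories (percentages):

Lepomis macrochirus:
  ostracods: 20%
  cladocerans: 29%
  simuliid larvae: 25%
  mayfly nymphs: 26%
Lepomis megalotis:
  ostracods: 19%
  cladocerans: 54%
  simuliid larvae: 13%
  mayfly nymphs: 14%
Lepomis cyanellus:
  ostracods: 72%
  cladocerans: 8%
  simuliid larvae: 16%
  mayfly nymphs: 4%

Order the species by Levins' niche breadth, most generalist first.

Lepomis macrochirus > Lepomis megalotis > Lepomis cyanellus

Convert percentages to proportions (divide by 100).
Σp_macrᵢ² = 0.20² + 0.29² + 0.25² + 0.26² = 0.0400 + 0.0841 + 0.0625 + 0.0676 = 0.2542
B_macr = 1 / 0.2542 = 3.9339
Σp_megaᵢ² = 0.19² + 0.54² + 0.13² + 0.14² = 0.0361 + 0.2916 + 0.0169 + 0.0196 = 0.3642
B_mega = 1 / 0.3642 = 2.7457
Σp_cyanᵢ² = 0.72² + 0.08² + 0.16² + 0.04² = 0.5184 + 0.0064 + 0.0256 + 0.0016 = 0.5520
B_cyan = 1 / 0.5520 = 1.8116
Ranking by B (broadest → narrowest): Lepomis macrochirus (3.93) > Lepomis megalotis (2.75) > Lepomis cyanellus (1.81)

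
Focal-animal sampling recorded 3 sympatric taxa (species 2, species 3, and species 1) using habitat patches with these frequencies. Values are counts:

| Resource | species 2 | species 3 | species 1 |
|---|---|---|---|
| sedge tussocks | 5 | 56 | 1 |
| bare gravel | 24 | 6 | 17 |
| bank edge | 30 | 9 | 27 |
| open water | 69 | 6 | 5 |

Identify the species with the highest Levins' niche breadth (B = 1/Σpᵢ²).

Proportions for species 2 (n=128): 5/128=0.0391, 24/128=0.1875, 30/128=0.2344, 69/128=0.5391
Proportions for species 3 (n=77): 56/77=0.7273, 6/77=0.0779, 9/77=0.1169, 6/77=0.0779
Proportions for species 1 (n=50): 1/50=0.0200, 17/50=0.3400, 27/50=0.5400, 5/50=0.1000
Σp_2ᵢ² = 0.0391² + 0.1875² + 0.2344² + 0.5391² = 0.001529 + 0.035156 + 0.054943 + 0.290629 = 0.382257
B_2 = 1 / 0.382257 = 2.6160
Σp_3ᵢ² = 0.7273² + 0.0779² + 0.1169² + 0.0779² = 0.528965 + 0.006068 + 0.013666 + 0.006068 = 0.554767
B_3 = 1 / 0.554767 = 1.8026
Σp_1ᵢ² = 0.0200² + 0.3400² + 0.5400² + 0.1000² = 0.000400 + 0.115600 + 0.291600 + 0.010000 = 0.417600
B_1 = 1 / 0.417600 = 2.3946
Highest B → broadest niche (most generalist): species 2 (B = 2.62).

species 2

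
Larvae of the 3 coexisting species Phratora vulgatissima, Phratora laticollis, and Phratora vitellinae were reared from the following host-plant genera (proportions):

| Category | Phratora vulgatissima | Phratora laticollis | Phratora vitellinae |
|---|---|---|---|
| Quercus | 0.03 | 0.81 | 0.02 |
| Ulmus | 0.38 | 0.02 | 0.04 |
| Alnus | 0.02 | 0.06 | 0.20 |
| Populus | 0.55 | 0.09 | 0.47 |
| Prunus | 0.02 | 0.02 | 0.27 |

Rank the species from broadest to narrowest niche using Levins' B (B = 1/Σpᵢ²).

Σp_vulgᵢ² = 0.03² + 0.38² + 0.02² + 0.55² + 0.02² = 0.0009 + 0.1444 + 0.0004 + 0.3025 + 0.0004 = 0.4486
B_vulg = 1 / 0.4486 = 2.2292
Σp_latiᵢ² = 0.81² + 0.02² + 0.06² + 0.09² + 0.02² = 0.6561 + 0.0004 + 0.0036 + 0.0081 + 0.0004 = 0.6686
B_lati = 1 / 0.6686 = 1.4957
Σp_viteᵢ² = 0.02² + 0.04² + 0.20² + 0.47² + 0.27² = 0.0004 + 0.0016 + 0.0400 + 0.2209 + 0.0729 = 0.3358
B_vite = 1 / 0.3358 = 2.9780
Ranking by B (broadest → narrowest): Phratora vitellinae (2.98) > Phratora vulgatissima (2.23) > Phratora laticollis (1.50)

Phratora vitellinae > Phratora vulgatissima > Phratora laticollis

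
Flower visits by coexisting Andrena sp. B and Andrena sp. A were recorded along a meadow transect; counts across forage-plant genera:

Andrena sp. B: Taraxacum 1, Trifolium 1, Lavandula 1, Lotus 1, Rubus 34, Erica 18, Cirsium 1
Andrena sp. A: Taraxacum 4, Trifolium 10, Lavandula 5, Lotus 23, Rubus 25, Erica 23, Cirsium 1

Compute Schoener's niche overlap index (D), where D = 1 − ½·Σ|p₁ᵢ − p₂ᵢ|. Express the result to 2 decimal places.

Proportions for Andrena sp. B (n=57): 1/57=0.0175, 1/57=0.0175, 1/57=0.0175, 1/57=0.0175, 34/57=0.5965, 18/57=0.3158, 1/57=0.0175
Proportions for Andrena sp. A (n=91): 4/91=0.0440, 10/91=0.1099, 5/91=0.0549, 23/91=0.2527, 25/91=0.2747, 23/91=0.2527, 1/91=0.0110
Σ|p₁ᵢ − p₂ᵢ| = 0.0265 + 0.0924 + 0.0374 + 0.2352 + 0.3218 + 0.0631 + 0.0065 = 0.7829
D = 1 − ½ × 0.7829 = 1 − 0.39145 = 0.60855

0.61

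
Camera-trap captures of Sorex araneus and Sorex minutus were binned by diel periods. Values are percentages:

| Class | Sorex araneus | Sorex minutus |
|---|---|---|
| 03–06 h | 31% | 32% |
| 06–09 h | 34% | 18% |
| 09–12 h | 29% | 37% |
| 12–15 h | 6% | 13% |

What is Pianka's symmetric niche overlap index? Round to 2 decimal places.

Convert percentages to proportions (divide by 100).
Σ p₁ᵢp₂ᵢ = 0.0992 + 0.0612 + 0.1073 + 0.0078 = 0.2755
Σp_1ᵢ² = 0.31² + 0.34² + 0.29² + 0.06² = 0.0961 + 0.1156 + 0.0841 + 0.0036 = 0.2994
Σp_2ᵢ² = 0.32² + 0.18² + 0.37² + 0.13² = 0.1024 + 0.0324 + 0.1369 + 0.0169 = 0.2886
O = 0.2755 / √(0.2994 × 0.2886) = 0.2755 / 0.29395 = 0.9372

0.94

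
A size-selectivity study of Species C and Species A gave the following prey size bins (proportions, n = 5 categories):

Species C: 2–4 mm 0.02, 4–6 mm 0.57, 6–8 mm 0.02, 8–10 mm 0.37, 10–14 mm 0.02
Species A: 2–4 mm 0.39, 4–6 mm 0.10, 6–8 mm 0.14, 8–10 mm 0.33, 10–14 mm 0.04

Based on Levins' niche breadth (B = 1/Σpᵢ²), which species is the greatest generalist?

Σp_Cᵢ² = 0.02² + 0.57² + 0.02² + 0.37² + 0.02² = 0.0004 + 0.3249 + 0.0004 + 0.1369 + 0.0004 = 0.4630
B_C = 1 / 0.4630 = 2.1598
Σp_Aᵢ² = 0.39² + 0.10² + 0.14² + 0.33² + 0.04² = 0.1521 + 0.0100 + 0.0196 + 0.1089 + 0.0016 = 0.2922
B_A = 1 / 0.2922 = 3.4223
Highest B → broadest niche (most generalist): Species A (B = 3.42).

Species A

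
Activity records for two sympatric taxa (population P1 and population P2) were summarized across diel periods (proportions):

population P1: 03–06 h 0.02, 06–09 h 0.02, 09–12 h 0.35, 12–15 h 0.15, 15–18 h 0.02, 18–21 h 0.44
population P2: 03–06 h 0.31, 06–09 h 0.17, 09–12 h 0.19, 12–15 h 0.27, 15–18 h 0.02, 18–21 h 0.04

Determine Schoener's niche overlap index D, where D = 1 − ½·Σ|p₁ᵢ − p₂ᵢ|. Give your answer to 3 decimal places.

Σ|p₁ᵢ − p₂ᵢ| = 0.29 + 0.15 + 0.16 + 0.12 + 0.00 + 0.40 = 1.12
D = 1 − ½ × 1.12 = 1 − 0.560 = 0.44000

0.440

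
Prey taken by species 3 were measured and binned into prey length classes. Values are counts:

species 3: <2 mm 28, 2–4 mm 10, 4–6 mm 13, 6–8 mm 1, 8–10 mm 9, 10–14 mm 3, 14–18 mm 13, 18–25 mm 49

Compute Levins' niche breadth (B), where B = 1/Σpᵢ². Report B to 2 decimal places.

Proportions for species 3 (n=126): 28/126=0.2222, 10/126=0.0794, 13/126=0.1032, 1/126=0.0079, 9/126=0.0714, 3/126=0.0238, 13/126=0.1032, 49/126=0.3889
Σpᵢ² = 0.2222² + 0.0794² + 0.1032² + 0.0079² + 0.0714² + 0.0238² + 0.1032² + 0.3889² = 0.049373 + 0.006304 + 0.010650 + 0.000062 + 0.005098 + 0.000566 + 0.010650 + 0.151243 = 0.233946
B = 1 / 0.233946 = 4.2745

4.27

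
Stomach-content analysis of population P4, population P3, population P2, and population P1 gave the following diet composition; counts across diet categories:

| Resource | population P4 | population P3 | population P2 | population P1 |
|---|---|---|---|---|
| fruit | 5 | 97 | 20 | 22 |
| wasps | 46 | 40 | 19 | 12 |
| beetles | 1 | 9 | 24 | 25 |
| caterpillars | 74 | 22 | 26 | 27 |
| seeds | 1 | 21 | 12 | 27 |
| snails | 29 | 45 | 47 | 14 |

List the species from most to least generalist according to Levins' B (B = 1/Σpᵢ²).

population P1 > population P2 > population P3 > population P4

Proportions for population P4 (n=156): 5/156=0.0321, 46/156=0.2949, 1/156=0.0064, 74/156=0.4744, 1/156=0.0064, 29/156=0.1859
Proportions for population P3 (n=234): 97/234=0.4145, 40/234=0.1709, 9/234=0.0385, 22/234=0.0940, 21/234=0.0897, 45/234=0.1923
Proportions for population P2 (n=148): 20/148=0.1351, 19/148=0.1284, 24/148=0.1622, 26/148=0.1757, 12/148=0.0811, 47/148=0.3176
Proportions for population P1 (n=127): 22/127=0.1732, 12/127=0.0945, 25/127=0.1969, 27/127=0.2126, 27/127=0.2126, 14/127=0.1102
Σp_P4ᵢ² = 0.0321² + 0.2949² + 0.0064² + 0.4744² + 0.0064² + 0.1859² = 0.001030 + 0.086966 + 0.000041 + 0.225055 + 0.000041 + 0.034559 = 0.347692
B_P4 = 1 / 0.347692 = 2.8761
Σp_P3ᵢ² = 0.4145² + 0.1709² + 0.0385² + 0.0940² + 0.0897² + 0.1923² = 0.171810 + 0.029207 + 0.001482 + 0.008836 + 0.008046 + 0.036979 = 0.256360
B_P3 = 1 / 0.256360 = 3.9008
Σp_P2ᵢ² = 0.1351² + 0.1284² + 0.1622² + 0.1757² + 0.0811² + 0.3176² = 0.018252 + 0.016487 + 0.026309 + 0.030870 + 0.006577 + 0.100870 = 0.199365
B_P2 = 1 / 0.199365 = 5.0159
Σp_P1ᵢ² = 0.1732² + 0.0945² + 0.1969² + 0.2126² + 0.2126² + 0.1102² = 0.029998 + 0.008930 + 0.038770 + 0.045199 + 0.045199 + 0.012144 = 0.180240
B_P1 = 1 / 0.180240 = 5.5482
Ranking by B (broadest → narrowest): population P1 (5.55) > population P2 (5.02) > population P3 (3.90) > population P4 (2.88)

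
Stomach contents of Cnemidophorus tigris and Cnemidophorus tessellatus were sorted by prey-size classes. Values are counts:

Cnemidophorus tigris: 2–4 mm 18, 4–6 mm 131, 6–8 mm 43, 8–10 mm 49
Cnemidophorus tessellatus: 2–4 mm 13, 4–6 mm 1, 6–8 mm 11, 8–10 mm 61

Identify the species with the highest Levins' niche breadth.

Cnemidophorus tigris

Proportions for Cnemidophorus tigris (n=241): 18/241=0.0747, 131/241=0.5436, 43/241=0.1784, 49/241=0.2033
Proportions for Cnemidophorus tessellatus (n=86): 13/86=0.1512, 1/86=0.0116, 11/86=0.1279, 61/86=0.7093
Σp_tigrᵢ² = 0.0747² + 0.5436² + 0.1784² + 0.2033² = 0.005580 + 0.295501 + 0.031827 + 0.041331 = 0.374239
B_tigr = 1 / 0.374239 = 2.6721
Σp_tessᵢ² = 0.1512² + 0.0116² + 0.1279² + 0.7093² = 0.022861 + 0.000135 + 0.016358 + 0.503106 = 0.542460
B_tess = 1 / 0.542460 = 1.8435
Highest B → broadest niche (most generalist): Cnemidophorus tigris (B = 2.67).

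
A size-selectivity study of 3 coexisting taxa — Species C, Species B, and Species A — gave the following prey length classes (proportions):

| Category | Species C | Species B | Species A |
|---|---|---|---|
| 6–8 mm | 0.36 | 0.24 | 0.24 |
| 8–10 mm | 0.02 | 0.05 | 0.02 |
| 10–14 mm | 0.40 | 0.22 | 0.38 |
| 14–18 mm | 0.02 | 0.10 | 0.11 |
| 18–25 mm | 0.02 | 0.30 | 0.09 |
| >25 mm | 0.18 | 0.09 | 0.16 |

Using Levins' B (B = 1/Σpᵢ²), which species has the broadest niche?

Species B

Σp_Cᵢ² = 0.36² + 0.02² + 0.40² + 0.02² + 0.02² + 0.18² = 0.1296 + 0.0004 + 0.1600 + 0.0004 + 0.0004 + 0.0324 = 0.3232
B_C = 1 / 0.3232 = 3.0941
Σp_Bᵢ² = 0.24² + 0.05² + 0.22² + 0.10² + 0.30² + 0.09² = 0.0576 + 0.0025 + 0.0484 + 0.0100 + 0.0900 + 0.0081 = 0.2166
B_B = 1 / 0.2166 = 4.6168
Σp_Aᵢ² = 0.24² + 0.02² + 0.38² + 0.11² + 0.09² + 0.16² = 0.0576 + 0.0004 + 0.1444 + 0.0121 + 0.0081 + 0.0256 = 0.2482
B_A = 1 / 0.2482 = 4.0290
Highest B → broadest niche (most generalist): Species B (B = 4.62).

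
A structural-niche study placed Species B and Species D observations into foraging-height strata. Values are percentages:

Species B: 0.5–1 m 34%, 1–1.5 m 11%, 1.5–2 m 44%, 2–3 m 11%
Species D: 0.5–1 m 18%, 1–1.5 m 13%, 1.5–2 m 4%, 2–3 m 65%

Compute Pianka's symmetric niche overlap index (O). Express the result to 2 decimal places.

0.41

Convert percentages to proportions (divide by 100).
Σ p₁ᵢp₂ᵢ = 0.0612 + 0.0143 + 0.0176 + 0.0715 = 0.1646
Σp_1ᵢ² = 0.34² + 0.11² + 0.44² + 0.11² = 0.1156 + 0.0121 + 0.1936 + 0.0121 = 0.3334
Σp_2ᵢ² = 0.18² + 0.13² + 0.04² + 0.65² = 0.0324 + 0.0169 + 0.0016 + 0.4225 = 0.4734
O = 0.1646 / √(0.3334 × 0.4734) = 0.1646 / 0.39728 = 0.4143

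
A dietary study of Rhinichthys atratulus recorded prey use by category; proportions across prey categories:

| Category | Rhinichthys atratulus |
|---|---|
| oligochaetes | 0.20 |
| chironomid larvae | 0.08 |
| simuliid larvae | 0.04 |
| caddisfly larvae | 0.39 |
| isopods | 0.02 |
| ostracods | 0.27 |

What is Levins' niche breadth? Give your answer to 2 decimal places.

Σpᵢ² = 0.20² + 0.08² + 0.04² + 0.39² + 0.02² + 0.27² = 0.0400 + 0.0064 + 0.0016 + 0.1521 + 0.0004 + 0.0729 = 0.2734
B = 1 / 0.2734 = 3.6576

3.66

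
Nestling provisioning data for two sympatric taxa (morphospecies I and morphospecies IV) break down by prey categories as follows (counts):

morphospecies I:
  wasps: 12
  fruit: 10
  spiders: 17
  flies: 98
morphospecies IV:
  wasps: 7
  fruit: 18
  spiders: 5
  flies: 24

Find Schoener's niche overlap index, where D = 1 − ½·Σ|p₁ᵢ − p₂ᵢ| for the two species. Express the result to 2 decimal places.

0.70

Proportions for morphospecies I (n=137): 12/137=0.0876, 10/137=0.0730, 17/137=0.1241, 98/137=0.7153
Proportions for morphospecies IV (n=54): 7/54=0.1296, 18/54=0.3333, 5/54=0.0926, 24/54=0.4444
Σ|p₁ᵢ − p₂ᵢ| = 0.0420 + 0.2603 + 0.0315 + 0.2709 = 0.6047
D = 1 − ½ × 0.6047 = 1 − 0.30235 = 0.69765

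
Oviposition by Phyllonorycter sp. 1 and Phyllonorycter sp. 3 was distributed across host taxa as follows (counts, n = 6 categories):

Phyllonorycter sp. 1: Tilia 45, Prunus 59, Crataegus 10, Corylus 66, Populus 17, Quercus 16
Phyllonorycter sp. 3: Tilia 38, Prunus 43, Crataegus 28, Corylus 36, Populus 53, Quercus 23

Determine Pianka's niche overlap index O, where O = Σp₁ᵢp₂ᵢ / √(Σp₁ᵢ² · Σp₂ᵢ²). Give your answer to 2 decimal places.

0.85

Proportions for Phyllonorycter sp. 1 (n=213): 45/213=0.2113, 59/213=0.2770, 10/213=0.0469, 66/213=0.3099, 17/213=0.0798, 16/213=0.0751
Proportions for Phyllonorycter sp. 3 (n=221): 38/221=0.1719, 43/221=0.1946, 28/221=0.1267, 36/221=0.1629, 53/221=0.2398, 23/221=0.1041
Σ p₁ᵢp₂ᵢ = 0.036322 + 0.053904 + 0.005942 + 0.050483 + 0.019136 + 0.007818 = 0.173605
Σp_1ᵢ² = 0.2113² + 0.2770² + 0.0469² + 0.3099² + 0.0798² + 0.0751² = 0.044648 + 0.076729 + 0.002200 + 0.096038 + 0.006368 + 0.005640 = 0.231623
Σp_2ᵢ² = 0.1719² + 0.1946² + 0.1267² + 0.1629² + 0.2398² + 0.1041² = 0.029550 + 0.037869 + 0.016053 + 0.026536 + 0.057504 + 0.010837 = 0.178349
O = 0.173605 / √(0.231623 × 0.178349) = 0.173605 / 0.2032480 = 0.8542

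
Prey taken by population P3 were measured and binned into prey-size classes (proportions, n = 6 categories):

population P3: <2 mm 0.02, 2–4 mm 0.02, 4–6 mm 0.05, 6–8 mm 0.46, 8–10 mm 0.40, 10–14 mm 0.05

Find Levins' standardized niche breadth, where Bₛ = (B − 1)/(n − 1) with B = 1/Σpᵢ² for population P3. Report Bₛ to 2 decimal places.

0.33

Σpᵢ² = 0.02² + 0.02² + 0.05² + 0.46² + 0.40² + 0.05² = 0.0004 + 0.0004 + 0.0025 + 0.2116 + 0.1600 + 0.0025 = 0.3774
B = 1 / 0.3774 = 2.6497
Bₛ = (B − 1)/(n − 1) = (2.6497 − 1)/(6 − 1) = 1.6497/5 = 0.3299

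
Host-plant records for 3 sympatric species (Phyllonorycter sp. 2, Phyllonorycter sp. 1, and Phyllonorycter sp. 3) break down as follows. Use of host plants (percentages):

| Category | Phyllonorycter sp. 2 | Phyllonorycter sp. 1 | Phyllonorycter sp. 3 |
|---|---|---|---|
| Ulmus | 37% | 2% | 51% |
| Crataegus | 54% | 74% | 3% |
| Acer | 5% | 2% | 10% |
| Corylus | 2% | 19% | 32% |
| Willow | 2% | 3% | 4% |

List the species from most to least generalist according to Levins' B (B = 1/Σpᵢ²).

Phyllonorycter sp. 3 > Phyllonorycter sp. 2 > Phyllonorycter sp. 1

Convert percentages to proportions (divide by 100).
Σp_2ᵢ² = 0.37² + 0.54² + 0.05² + 0.02² + 0.02² = 0.1369 + 0.2916 + 0.0025 + 0.0004 + 0.0004 = 0.4318
B_2 = 1 / 0.4318 = 2.3159
Σp_1ᵢ² = 0.02² + 0.74² + 0.02² + 0.19² + 0.03² = 0.0004 + 0.5476 + 0.0004 + 0.0361 + 0.0009 = 0.5854
B_1 = 1 / 0.5854 = 1.7082
Σp_3ᵢ² = 0.51² + 0.03² + 0.10² + 0.32² + 0.04² = 0.2601 + 0.0009 + 0.0100 + 0.1024 + 0.0016 = 0.3750
B_3 = 1 / 0.3750 = 2.6667
Ranking by B (broadest → narrowest): Phyllonorycter sp. 3 (2.67) > Phyllonorycter sp. 2 (2.32) > Phyllonorycter sp. 1 (1.71)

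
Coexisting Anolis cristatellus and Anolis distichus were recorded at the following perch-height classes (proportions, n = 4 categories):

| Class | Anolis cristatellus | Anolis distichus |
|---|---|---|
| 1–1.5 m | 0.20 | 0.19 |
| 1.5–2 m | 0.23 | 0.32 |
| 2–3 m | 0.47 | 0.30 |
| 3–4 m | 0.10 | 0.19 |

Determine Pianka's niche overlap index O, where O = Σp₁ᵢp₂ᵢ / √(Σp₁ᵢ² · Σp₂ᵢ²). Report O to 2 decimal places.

Σ p₁ᵢp₂ᵢ = 0.0380 + 0.0736 + 0.1410 + 0.0190 = 0.2716
Σp_1ᵢ² = 0.20² + 0.23² + 0.47² + 0.10² = 0.0400 + 0.0529 + 0.2209 + 0.0100 = 0.3238
Σp_2ᵢ² = 0.19² + 0.32² + 0.30² + 0.19² = 0.0361 + 0.1024 + 0.0900 + 0.0361 = 0.2646
O = 0.2716 / √(0.3238 × 0.2646) = 0.2716 / 0.29271 = 0.9279

0.93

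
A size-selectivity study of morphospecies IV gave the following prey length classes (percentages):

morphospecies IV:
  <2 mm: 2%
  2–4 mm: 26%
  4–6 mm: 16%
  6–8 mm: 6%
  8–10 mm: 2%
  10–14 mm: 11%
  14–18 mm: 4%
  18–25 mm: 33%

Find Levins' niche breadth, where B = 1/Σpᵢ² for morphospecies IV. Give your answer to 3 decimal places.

Convert percentages to proportions (divide by 100).
Σpᵢ² = 0.02² + 0.26² + 0.16² + 0.06² + 0.02² + 0.11² + 0.04² + 0.33² = 0.0004 + 0.0676 + 0.0256 + 0.0036 + 0.0004 + 0.0121 + 0.0016 + 0.1089 = 0.2202
B = 1 / 0.2202 = 4.54133

4.541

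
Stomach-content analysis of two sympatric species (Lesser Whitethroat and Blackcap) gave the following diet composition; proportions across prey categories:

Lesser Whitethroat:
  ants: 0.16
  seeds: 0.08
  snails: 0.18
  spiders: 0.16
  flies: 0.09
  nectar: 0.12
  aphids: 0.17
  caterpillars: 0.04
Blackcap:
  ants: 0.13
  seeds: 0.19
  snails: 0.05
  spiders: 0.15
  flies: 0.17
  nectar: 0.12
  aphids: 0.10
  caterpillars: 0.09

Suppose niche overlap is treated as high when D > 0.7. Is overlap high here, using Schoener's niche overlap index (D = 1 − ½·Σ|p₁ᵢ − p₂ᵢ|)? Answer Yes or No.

Σ|p₁ᵢ − p₂ᵢ| = 0.03 + 0.11 + 0.13 + 0.01 + 0.08 + 0.00 + 0.07 + 0.05 = 0.48
D = 1 − ½ × 0.48 = 1 − 0.240 = 0.7600
D = 0.7600 > 0.7 → Yes.

Yes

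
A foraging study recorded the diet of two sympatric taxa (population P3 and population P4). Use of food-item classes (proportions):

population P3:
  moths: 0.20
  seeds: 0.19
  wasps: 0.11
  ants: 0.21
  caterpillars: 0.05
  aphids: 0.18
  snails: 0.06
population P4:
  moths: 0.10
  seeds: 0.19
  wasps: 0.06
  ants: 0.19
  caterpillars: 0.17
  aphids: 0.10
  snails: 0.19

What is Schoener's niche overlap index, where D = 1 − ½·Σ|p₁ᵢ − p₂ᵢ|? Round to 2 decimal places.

Σ|p₁ᵢ − p₂ᵢ| = 0.10 + 0.00 + 0.05 + 0.02 + 0.12 + 0.08 + 0.13 = 0.50
D = 1 − ½ × 0.50 = 1 − 0.250 = 0.7500

0.75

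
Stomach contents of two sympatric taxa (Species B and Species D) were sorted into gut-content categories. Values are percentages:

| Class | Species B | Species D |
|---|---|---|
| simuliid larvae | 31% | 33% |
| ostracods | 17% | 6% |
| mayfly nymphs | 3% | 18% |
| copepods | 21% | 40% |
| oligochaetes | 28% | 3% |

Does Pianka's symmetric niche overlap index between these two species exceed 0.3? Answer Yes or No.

Yes

Convert percentages to proportions (divide by 100).
Σ p₁ᵢp₂ᵢ = 0.1023 + 0.0102 + 0.0054 + 0.0840 + 0.0084 = 0.2103
Σp_1ᵢ² = 0.31² + 0.17² + 0.03² + 0.21² + 0.28² = 0.0961 + 0.0289 + 0.0009 + 0.0441 + 0.0784 = 0.2484
Σp_2ᵢ² = 0.33² + 0.06² + 0.18² + 0.40² + 0.03² = 0.1089 + 0.0036 + 0.0324 + 0.1600 + 0.0009 = 0.3058
O = 0.2103 / √(0.2484 × 0.3058) = 0.2103 / 0.27561 = 0.7630
O = 0.7630 > 0.3 → Yes.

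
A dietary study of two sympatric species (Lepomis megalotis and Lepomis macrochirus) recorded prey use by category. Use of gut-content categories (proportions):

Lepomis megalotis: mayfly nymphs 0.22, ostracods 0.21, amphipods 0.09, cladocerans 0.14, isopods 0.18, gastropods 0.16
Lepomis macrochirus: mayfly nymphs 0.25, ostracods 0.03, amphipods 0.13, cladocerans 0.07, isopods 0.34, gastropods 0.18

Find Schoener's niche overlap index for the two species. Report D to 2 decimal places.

0.75

Σ|p₁ᵢ − p₂ᵢ| = 0.03 + 0.18 + 0.04 + 0.07 + 0.16 + 0.02 = 0.50
D = 1 − ½ × 0.50 = 1 − 0.250 = 0.7500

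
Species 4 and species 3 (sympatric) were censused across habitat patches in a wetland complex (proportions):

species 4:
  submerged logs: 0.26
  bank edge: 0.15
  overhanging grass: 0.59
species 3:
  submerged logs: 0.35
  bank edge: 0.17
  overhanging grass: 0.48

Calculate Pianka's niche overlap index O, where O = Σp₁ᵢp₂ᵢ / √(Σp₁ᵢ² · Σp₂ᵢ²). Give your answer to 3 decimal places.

Σ p₁ᵢp₂ᵢ = 0.0910 + 0.0255 + 0.2832 = 0.3997
Σp_1ᵢ² = 0.26² + 0.15² + 0.59² = 0.0676 + 0.0225 + 0.3481 = 0.4382
Σp_2ᵢ² = 0.35² + 0.17² + 0.48² = 0.1225 + 0.0289 + 0.2304 = 0.3818
O = 0.3997 / √(0.4382 × 0.3818) = 0.3997 / 0.409029 = 0.97719

0.977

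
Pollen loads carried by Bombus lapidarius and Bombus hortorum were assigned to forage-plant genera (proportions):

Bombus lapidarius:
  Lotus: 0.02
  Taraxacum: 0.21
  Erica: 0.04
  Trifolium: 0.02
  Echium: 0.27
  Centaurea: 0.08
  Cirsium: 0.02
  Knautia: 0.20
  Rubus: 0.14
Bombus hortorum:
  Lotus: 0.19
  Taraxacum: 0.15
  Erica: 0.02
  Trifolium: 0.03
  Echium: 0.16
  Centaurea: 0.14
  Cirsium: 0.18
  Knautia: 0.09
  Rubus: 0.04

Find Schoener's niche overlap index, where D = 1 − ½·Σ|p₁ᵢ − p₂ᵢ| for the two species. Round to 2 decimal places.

Σ|p₁ᵢ − p₂ᵢ| = 0.17 + 0.06 + 0.02 + 0.01 + 0.11 + 0.06 + 0.16 + 0.11 + 0.10 = 0.80
D = 1 − ½ × 0.80 = 1 − 0.400 = 0.6000

0.60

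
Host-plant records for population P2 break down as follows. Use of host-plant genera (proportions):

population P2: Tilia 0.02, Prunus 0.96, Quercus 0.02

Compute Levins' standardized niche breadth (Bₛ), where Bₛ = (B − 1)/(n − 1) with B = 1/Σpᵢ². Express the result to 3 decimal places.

0.042

Σpᵢ² = 0.02² + 0.96² + 0.02² = 0.0004 + 0.9216 + 0.0004 = 0.9224
B = 1 / 0.9224 = 1.08413
Bₛ = (B − 1)/(n − 1) = (1.08413 − 1)/(3 − 1) = 0.08413/2 = 0.04207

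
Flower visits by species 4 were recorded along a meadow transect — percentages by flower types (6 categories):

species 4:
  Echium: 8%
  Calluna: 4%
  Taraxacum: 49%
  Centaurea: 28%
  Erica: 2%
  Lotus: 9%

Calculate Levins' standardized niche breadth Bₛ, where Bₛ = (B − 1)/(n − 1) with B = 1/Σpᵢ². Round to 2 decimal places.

0.40

Convert percentages to proportions (divide by 100).
Σpᵢ² = 0.08² + 0.04² + 0.49² + 0.28² + 0.02² + 0.09² = 0.0064 + 0.0016 + 0.2401 + 0.0784 + 0.0004 + 0.0081 = 0.3350
B = 1 / 0.3350 = 2.9851
Bₛ = (B − 1)/(n − 1) = (2.9851 − 1)/(6 − 1) = 1.9851/5 = 0.3970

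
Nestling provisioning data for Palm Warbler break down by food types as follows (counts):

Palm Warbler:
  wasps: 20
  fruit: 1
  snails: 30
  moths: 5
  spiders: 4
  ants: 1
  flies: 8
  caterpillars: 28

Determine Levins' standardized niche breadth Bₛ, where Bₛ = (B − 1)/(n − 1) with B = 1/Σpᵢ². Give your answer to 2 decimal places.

0.47

Proportions for Palm Warbler (n=97): 20/97=0.2062, 1/97=0.0103, 30/97=0.3093, 5/97=0.0515, 4/97=0.0412, 1/97=0.0103, 8/97=0.0825, 28/97=0.2887
Σpᵢ² = 0.2062² + 0.0103² + 0.3093² + 0.0515² + 0.0412² + 0.0103² + 0.0825² + 0.2887² = 0.042518 + 0.000106 + 0.095666 + 0.002652 + 0.001697 + 0.000106 + 0.006806 + 0.083348 = 0.232899
B = 1 / 0.232899 = 4.2937
Bₛ = (B − 1)/(n − 1) = (4.2937 − 1)/(8 − 1) = 3.2937/7 = 0.4705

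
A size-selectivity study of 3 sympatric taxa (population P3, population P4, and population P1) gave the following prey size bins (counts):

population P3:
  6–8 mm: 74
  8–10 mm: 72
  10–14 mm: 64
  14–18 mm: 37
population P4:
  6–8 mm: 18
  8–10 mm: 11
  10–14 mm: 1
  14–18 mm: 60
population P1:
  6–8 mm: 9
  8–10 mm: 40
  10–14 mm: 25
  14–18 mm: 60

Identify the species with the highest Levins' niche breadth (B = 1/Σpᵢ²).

population P3

Proportions for population P3 (n=247): 74/247=0.2996, 72/247=0.2915, 64/247=0.2591, 37/247=0.1498
Proportions for population P4 (n=90): 18/90=0.2000, 11/90=0.1222, 1/90=0.0111, 60/90=0.6667
Proportions for population P1 (n=134): 9/134=0.0672, 40/134=0.2985, 25/134=0.1866, 60/134=0.4478
Σp_P3ᵢ² = 0.2996² + 0.2915² + 0.2591² + 0.1498² = 0.089760 + 0.084972 + 0.067133 + 0.022440 = 0.264305
B_P3 = 1 / 0.264305 = 3.7835
Σp_P4ᵢ² = 0.2000² + 0.1222² + 0.0111² + 0.6667² = 0.040000 + 0.014933 + 0.000123 + 0.444489 = 0.499545
B_P4 = 1 / 0.499545 = 2.0018
Σp_P1ᵢ² = 0.0672² + 0.2985² + 0.1866² + 0.4478² = 0.004516 + 0.089102 + 0.034820 + 0.200525 = 0.328963
B_P1 = 1 / 0.328963 = 3.0399
Highest B → broadest niche (most generalist): population P3 (B = 3.78).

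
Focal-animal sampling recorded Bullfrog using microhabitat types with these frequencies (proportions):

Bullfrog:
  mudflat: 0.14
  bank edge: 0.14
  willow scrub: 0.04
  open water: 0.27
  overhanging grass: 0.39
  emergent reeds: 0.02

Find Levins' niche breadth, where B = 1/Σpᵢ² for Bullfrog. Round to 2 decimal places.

3.76

Σpᵢ² = 0.14² + 0.14² + 0.04² + 0.27² + 0.39² + 0.02² = 0.0196 + 0.0196 + 0.0016 + 0.0729 + 0.1521 + 0.0004 = 0.2662
B = 1 / 0.2662 = 3.7566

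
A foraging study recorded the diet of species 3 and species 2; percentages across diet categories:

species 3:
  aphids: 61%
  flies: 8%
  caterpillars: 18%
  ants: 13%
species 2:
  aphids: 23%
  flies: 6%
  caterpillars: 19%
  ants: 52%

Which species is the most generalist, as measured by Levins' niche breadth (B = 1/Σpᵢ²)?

species 2

Convert percentages to proportions (divide by 100).
Σp_3ᵢ² = 0.61² + 0.08² + 0.18² + 0.13² = 0.3721 + 0.0064 + 0.0324 + 0.0169 = 0.4278
B_3 = 1 / 0.4278 = 2.3375
Σp_2ᵢ² = 0.23² + 0.06² + 0.19² + 0.52² = 0.0529 + 0.0036 + 0.0361 + 0.2704 = 0.3630
B_2 = 1 / 0.3630 = 2.7548
Highest B → broadest niche (most generalist): species 2 (B = 2.75).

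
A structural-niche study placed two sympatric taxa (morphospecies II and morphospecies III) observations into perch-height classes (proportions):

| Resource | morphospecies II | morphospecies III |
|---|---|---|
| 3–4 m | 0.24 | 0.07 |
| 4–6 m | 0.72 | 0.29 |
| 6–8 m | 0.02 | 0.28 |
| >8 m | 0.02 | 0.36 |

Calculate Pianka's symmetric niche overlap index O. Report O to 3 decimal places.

0.576

Σ p₁ᵢp₂ᵢ = 0.0168 + 0.2088 + 0.0056 + 0.0072 = 0.2384
Σp_1ᵢ² = 0.24² + 0.72² + 0.02² + 0.02² = 0.0576 + 0.5184 + 0.0004 + 0.0004 = 0.5768
Σp_2ᵢ² = 0.07² + 0.29² + 0.28² + 0.36² = 0.0049 + 0.0841 + 0.0784 + 0.1296 = 0.2970
O = 0.2384 / √(0.5768 × 0.2970) = 0.2384 / 0.413896 = 0.57599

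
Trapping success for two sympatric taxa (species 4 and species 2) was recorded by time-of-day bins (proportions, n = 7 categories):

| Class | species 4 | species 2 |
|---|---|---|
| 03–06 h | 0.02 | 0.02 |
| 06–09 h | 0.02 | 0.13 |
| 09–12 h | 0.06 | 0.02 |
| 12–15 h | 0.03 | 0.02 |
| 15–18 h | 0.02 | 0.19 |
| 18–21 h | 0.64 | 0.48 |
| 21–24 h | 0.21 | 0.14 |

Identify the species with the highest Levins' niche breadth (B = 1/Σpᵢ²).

Σp_4ᵢ² = 0.02² + 0.02² + 0.06² + 0.03² + 0.02² + 0.64² + 0.21² = 0.0004 + 0.0004 + 0.0036 + 0.0009 + 0.0004 + 0.4096 + 0.0441 = 0.4594
B_4 = 1 / 0.4594 = 2.1768
Σp_2ᵢ² = 0.02² + 0.13² + 0.02² + 0.02² + 0.19² + 0.48² + 0.14² = 0.0004 + 0.0169 + 0.0004 + 0.0004 + 0.0361 + 0.2304 + 0.0196 = 0.3042
B_2 = 1 / 0.3042 = 3.2873
Highest B → broadest niche (most generalist): species 2 (B = 3.29).

species 2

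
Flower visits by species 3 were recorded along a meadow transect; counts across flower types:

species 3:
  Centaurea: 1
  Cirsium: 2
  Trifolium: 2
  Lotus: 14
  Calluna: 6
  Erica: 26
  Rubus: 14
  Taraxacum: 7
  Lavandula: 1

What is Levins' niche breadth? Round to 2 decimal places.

4.58

Proportions for species 3 (n=73): 1/73=0.0137, 2/73=0.0274, 2/73=0.0274, 14/73=0.1918, 6/73=0.0822, 26/73=0.3562, 14/73=0.1918, 7/73=0.0959, 1/73=0.0137
Σpᵢ² = 0.0137² + 0.0274² + 0.0274² + 0.1918² + 0.0822² + 0.3562² + 0.1918² + 0.0959² + 0.0137² = 0.000188 + 0.000751 + 0.000751 + 0.036787 + 0.006757 + 0.126878 + 0.036787 + 0.009197 + 0.000188 = 0.218284
B = 1 / 0.218284 = 4.5812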